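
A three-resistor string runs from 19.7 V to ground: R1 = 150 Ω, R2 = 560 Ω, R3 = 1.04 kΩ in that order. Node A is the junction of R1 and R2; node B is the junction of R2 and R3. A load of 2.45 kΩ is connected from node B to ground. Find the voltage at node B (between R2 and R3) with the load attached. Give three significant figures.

At node B, R3 is in parallel with the load: R3‖R_L = 730.1 Ω.
Below node A the resistance is R2 + (R3‖R_L) = 1290 Ω, so V_A = 19.7 × 1290/1440 = 17.65 V.
Then V_B = V_A × (R3‖R_L)/(R2 + R3‖R_L) = 17.65 × 730.1/1290 = 9.99 V.

V ≈ 9.99 V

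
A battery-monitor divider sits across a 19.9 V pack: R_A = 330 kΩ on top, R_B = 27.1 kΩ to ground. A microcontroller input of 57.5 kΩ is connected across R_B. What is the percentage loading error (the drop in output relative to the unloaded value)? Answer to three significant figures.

30.3 %

Unloaded V = 19.9 × 27.1/357.1 = 1.510 V.
Loaded: R_B‖R_L = 18.42 kΩ, giving V = 19.9 × 18.42/348.4 = 1.052 V.
Drop = (1.510 − 1.052) / 1.510 = 30.3 %.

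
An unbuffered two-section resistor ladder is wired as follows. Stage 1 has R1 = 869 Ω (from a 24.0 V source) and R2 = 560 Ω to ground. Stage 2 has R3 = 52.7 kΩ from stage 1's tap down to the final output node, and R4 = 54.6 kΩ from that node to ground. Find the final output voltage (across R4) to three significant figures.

Stage 2 presents R3+R4 = 107300 Ω as a load on stage 1's tap.
Stage 1's lower leg becomes R2‖(R3+R4) = 557.1 Ω, so V_mid = 24.0 × 557.1/1426 = 9.375 V.
Stage 2 is itself unloaded: V_out = V_mid × R4/(R3+R4) = 9.375 × 54600/107300 = 4.77 V.

V_out ≈ 4.77 V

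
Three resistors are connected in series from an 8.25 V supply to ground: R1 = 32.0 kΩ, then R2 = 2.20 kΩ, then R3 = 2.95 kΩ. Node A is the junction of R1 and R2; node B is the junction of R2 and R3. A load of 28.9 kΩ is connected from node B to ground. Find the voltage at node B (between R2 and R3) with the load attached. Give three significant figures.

V ≈ 0.599 V

At node B, R3 is in parallel with the load: R3‖R_L = 2.677 kΩ.
Below node A the resistance is R2 + (R3‖R_L) = 4.877 kΩ, so V_A = 8.25 × 4.877/36.88 = 1.091 V.
Then V_B = V_A × (R3‖R_L)/(R2 + R3‖R_L) = 1.091 × 2.677/4.877 = 0.599 V.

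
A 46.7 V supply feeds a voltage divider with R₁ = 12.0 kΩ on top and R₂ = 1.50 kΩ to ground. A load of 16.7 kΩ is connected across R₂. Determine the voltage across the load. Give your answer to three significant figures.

V_out ≈ 4.81 V

The load sits in parallel with R₂: R₂‖R_L = (1.50 × 16.7) / (1.50 + 16.7) = 1.376 kΩ.
V_out = 46.7 × 1.376 / (12.0 + 1.376) = 46.7 × 1.376/13.38 = 4.81 V.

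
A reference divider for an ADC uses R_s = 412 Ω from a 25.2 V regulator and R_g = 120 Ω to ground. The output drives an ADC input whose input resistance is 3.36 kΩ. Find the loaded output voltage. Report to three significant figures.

V_out ≈ 5.53 V

The load sits in parallel with R_g: R_g‖R_L = (120 × 3360) / (120 + 3360) = 115.9 Ω.
V_out = 25.2 × 115.9 / (412 + 115.9) = 25.2 × 115.9/527.9 = 5.53 V.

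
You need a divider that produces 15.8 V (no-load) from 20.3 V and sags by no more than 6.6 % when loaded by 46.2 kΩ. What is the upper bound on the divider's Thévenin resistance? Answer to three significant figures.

Loading drop = R_th/(R_th + R_L) ≤ 0.0660, so R_th ≤ R_L · ε/(1−ε) = 46.2 kΩ × 0.0660/0.9340 = 3.26 kΩ.
(Any R1, R2 with R2/(R1+R2) = 0.778 and R1‖R2 ≤ 3.26 kΩ will meet the spec.)

R_th ≤ 3.26 kΩ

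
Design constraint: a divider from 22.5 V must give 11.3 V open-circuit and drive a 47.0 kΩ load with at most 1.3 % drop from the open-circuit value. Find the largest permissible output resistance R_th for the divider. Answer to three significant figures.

Loading drop = R_th/(R_th + R_L) ≤ 0.0130, so R_th ≤ R_L · ε/(1−ε) = 47.0 kΩ × 0.0130/0.9870 = 619 Ω.
(Any R1, R2 with R2/(R1+R2) = 0.502 and R1‖R2 ≤ 619 Ω will meet the spec.)

R_th ≤ 619 Ω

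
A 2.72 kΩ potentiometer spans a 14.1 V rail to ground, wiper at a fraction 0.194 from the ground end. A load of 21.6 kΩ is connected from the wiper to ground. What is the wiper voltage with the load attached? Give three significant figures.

The wiper splits the pot into (1−α)R = 2192 Ω above and αR = 527.7 Ω below.
Lower section ‖ load = 515.1 Ω.
V_wiper = 14.1 × 515.1/(2192 + 515.1) = 2.68 V.

V ≈ 2.68 V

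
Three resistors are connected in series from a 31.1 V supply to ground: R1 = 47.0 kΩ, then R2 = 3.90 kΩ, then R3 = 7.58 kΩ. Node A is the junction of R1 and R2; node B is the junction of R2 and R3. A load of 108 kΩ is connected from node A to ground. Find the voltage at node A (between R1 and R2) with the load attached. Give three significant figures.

Below node A the series string R2+R3 = 11.48 kΩ sits in parallel with the 108 kΩ load: 10.38 kΩ.
V_A = 31.1 × 10.38/(47.0 + 10.38) = 5.62 V.

V ≈ 5.62 V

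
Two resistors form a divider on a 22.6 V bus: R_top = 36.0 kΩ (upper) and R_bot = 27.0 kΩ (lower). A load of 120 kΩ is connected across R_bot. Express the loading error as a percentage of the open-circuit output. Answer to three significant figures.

Unloaded V = 22.6 × 27.0/63.00 = 9.6857 V.
Loaded: R_bot‖R_L = 22.04 kΩ, giving V = 22.6 × 22.04/58.04 = 8.5823 V.
Drop = (9.6857 − 8.5823) / 9.6857 = 11.4 %.

11.4 %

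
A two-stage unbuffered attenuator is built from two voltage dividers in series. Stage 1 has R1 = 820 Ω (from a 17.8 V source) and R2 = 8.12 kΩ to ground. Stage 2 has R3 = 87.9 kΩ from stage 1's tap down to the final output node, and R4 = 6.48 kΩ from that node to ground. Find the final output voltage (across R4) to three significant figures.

V_out ≈ 1.10 V

Stage 2 presents R3+R4 = 94380 Ω as a load on stage 1's tap.
Stage 1's lower leg becomes R2‖(R3+R4) = 7477 Ω, so V_mid = 17.8 × 7477/8297 = 16.04 V.
Stage 2 is itself unloaded: V_out = V_mid × R4/(R3+R4) = 16.04 × 6480/94380 = 1.10 V.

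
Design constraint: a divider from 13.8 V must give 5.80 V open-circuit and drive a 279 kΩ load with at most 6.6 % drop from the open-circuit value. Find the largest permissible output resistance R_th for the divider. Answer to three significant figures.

Loading drop = R_th/(R_th + R_L) ≤ 0.0660, so R_th ≤ R_L · ε/(1−ε) = 279 kΩ × 0.0660/0.9340 = 19.7 kΩ.

R_th ≤ 19.7 kΩ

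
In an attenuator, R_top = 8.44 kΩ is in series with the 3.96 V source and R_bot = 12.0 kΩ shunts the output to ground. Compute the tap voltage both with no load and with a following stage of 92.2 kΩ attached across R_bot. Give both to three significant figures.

Open-circuit: V = 3.96 × 12.0/(8.44 + 12.0) = 2.32 V.
With the load, R_bot becomes R_bot‖R_L = 10.62 kΩ, so V = 3.96 × 10.62/19.06 = 2.21 V.

Unloaded: 2.32 V; loaded: 2.21 V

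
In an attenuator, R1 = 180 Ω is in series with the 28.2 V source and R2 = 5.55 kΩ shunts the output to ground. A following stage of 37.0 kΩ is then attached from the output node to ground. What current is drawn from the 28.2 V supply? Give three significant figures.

I ≈ 5.63 mA

R2‖R_L = 4826 Ω, so the source sees R1 + R2‖R_L = 5006 Ω.
I = 28.2 V / 5006 Ω = 5.63 mA.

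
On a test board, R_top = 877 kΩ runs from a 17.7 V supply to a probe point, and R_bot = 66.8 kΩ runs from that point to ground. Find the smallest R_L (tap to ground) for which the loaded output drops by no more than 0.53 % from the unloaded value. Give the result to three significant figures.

R_L(min) ≈ 11.6 MΩ

Output resistance R_th = R_top‖R_bot = (877 × 66.8)/943.8 = 62.07 kΩ.
The fractional drop is R_th/(R_th + R_L); requiring this ≤ 0.00530 gives R_L ≥ R_th(1/0.00530 − 1) = 62.07 × 187.7 = 11.6 MΩ.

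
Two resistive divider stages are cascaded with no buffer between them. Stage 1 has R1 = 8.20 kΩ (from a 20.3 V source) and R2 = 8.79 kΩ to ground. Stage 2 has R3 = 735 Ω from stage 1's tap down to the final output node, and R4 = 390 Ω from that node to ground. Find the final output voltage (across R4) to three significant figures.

Stage 2 presents R3+R4 = 1125 Ω as a load on stage 1's tap.
Stage 1's lower leg becomes R2‖(R3+R4) = 997.4 Ω, so V_mid = 20.3 × 997.4/9197 = 2.201 V.
Stage 2 is itself unloaded: V_out = V_mid × R4/(R3+R4) = 2.201 × 390/1125 = 0.763 V.

V_out ≈ 0.763 V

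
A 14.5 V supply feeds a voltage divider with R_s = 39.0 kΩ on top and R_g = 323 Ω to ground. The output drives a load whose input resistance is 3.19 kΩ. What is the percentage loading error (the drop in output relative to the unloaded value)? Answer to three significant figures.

Unloaded V = 14.5 × 323/39320 = 0.11910 V.
Loaded: R_g‖R_L = 293.3 Ω, giving V = 14.5 × 293.3/39290 = 0.10823 V.
Drop = (0.11910 − 0.10823) / 0.11910 = 9.13 %.

9.13 %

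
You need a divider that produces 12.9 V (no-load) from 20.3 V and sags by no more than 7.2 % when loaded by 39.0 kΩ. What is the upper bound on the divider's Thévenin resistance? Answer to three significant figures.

Loading drop = R_th/(R_th + R_L) ≤ 0.0720, so R_th ≤ R_L · ε/(1−ε) = 39.0 kΩ × 0.0720/0.9280 = 3.03 kΩ.
(Any R1, R2 with R2/(R1+R2) = 0.635 and R1‖R2 ≤ 3.03 kΩ will meet the spec.)

R_th ≤ 3.03 kΩ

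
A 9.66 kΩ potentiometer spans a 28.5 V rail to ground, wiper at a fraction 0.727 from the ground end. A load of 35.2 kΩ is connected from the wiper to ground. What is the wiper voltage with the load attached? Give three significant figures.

V ≈ 19.6 V

The wiper splits the pot into (1−α)R = 2.637 kΩ above and αR = 7.023 kΩ below.
Lower section ‖ load = 5.855 kΩ.
V_wiper = 28.5 × 5.855/(2.637 + 5.855) = 19.6 V.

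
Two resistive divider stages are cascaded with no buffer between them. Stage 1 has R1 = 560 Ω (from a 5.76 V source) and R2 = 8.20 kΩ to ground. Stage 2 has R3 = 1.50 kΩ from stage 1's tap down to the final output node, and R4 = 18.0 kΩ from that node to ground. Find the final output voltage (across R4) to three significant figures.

Stage 2 presents R3+R4 = 19500 Ω as a load on stage 1's tap.
Stage 1's lower leg becomes R2‖(R3+R4) = 5773 Ω, so V_mid = 5.76 × 5773/6333 = 5.251 V.
Stage 2 is itself unloaded: V_out = V_mid × R4/(R3+R4) = 5.251 × 18000/19500 = 4.85 V.

V_out ≈ 4.85 V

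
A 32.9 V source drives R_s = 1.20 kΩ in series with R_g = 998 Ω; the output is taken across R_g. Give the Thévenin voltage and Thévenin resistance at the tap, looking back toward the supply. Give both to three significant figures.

V_th = 14.9 V, R_th = 545 Ω

V_th is the open-circuit tap voltage: 32.9 × 998/(1200 + 998) = 14.9 V.
With the supply zeroed, R_s and R_g appear in parallel from the tap: R_th = R_s‖R_g = (1200 × 998)/2198 = 545 Ω.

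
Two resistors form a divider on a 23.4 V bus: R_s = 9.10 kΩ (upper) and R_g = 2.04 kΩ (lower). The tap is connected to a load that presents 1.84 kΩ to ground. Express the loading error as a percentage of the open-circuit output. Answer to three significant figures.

The divider's output (Thévenin) resistance is R_s‖R_g = 1.666 kΩ.
Fractional drop under load = R_th/(R_th + R_L) = 1.666 / (1.666 + 1.84) = 0.4752.
So the output falls by 47.5 %.

47.5 %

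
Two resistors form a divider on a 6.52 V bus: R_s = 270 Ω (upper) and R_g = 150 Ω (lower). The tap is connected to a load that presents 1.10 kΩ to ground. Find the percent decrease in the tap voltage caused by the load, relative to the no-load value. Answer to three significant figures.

8.06 %

The divider's output (Thévenin) resistance is R_s‖R_g = 96.43 Ω.
Fractional drop under load = R_th/(R_th + R_L) = 96.43 / (96.43 + 1100) = 0.08060.
So the output falls by 8.06 %.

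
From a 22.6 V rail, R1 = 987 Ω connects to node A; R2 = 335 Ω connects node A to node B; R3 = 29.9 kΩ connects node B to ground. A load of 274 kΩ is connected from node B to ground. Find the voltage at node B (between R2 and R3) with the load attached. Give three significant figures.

V ≈ 21.5 V

At node B, R3 is in parallel with the load: R3‖R_L = 26960 Ω.
Below node A the resistance is R2 + (R3‖R_L) = 27290 Ω, so V_A = 22.6 × 27290/28280 = 21.81 V.
Then V_B = V_A × (R3‖R_L)/(R2 + R3‖R_L) = 21.81 × 26960/27290 = 21.5 V.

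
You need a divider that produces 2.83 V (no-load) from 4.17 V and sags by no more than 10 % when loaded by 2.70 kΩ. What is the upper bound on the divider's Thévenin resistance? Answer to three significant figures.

Loading drop = R_th/(R_th + R_L) ≤ 0.100, so R_th ≤ R_L · ε/(1−ε) = 2.70 kΩ × 0.100/0.9000 = 300 Ω.

R_th ≤ 300 Ω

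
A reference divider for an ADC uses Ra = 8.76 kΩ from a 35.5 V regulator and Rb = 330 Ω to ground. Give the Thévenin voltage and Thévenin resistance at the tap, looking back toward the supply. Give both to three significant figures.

V_th is the open-circuit tap voltage: 35.5 × 330/(8760 + 330) = 1.29 V.
With the supply zeroed, Ra and Rb appear in parallel from the tap: R_th = Ra‖Rb = (8760 × 330)/9090 = 318 Ω.

V_th = 1.29 V, R_th = 318 Ω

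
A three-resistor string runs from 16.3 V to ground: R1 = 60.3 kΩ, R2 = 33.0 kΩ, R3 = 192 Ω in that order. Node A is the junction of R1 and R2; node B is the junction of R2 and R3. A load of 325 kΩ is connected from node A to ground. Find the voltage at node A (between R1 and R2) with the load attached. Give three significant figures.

Below node A the series string R2+R3 = 33190 Ω sits in parallel with the 325000 Ω load: 30120 Ω.
V_A = 16.3 × 30120/(60300 + 30120) = 5.43 V.

V ≈ 5.43 V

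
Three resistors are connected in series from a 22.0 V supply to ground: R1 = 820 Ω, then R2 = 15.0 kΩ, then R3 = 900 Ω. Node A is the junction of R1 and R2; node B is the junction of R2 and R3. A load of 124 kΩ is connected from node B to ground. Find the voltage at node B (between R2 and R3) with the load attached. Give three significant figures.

At node B, R3 is in parallel with the load: R3‖R_L = 893.5 Ω.
Below node A the resistance is R2 + (R3‖R_L) = 15890 Ω, so V_A = 22.0 × 15890/16710 = 20.92 V.
Then V_B = V_A × (R3‖R_L)/(R2 + R3‖R_L) = 20.92 × 893.5/15890 = 1.18 V.

V ≈ 1.18 V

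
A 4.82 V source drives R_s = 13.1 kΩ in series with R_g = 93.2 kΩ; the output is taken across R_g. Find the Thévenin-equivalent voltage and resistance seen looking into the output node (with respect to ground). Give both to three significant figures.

V_th = 4.23 V, R_th = 11.5 kΩ

V_th is the open-circuit tap voltage: 4.82 × 93.2/(13.1 + 93.2) = 4.23 V.
With the supply zeroed, R_s and R_g appear in parallel from the tap: R_th = R_s‖R_g = (13.1 × 93.2)/106.3 = 11.5 kΩ.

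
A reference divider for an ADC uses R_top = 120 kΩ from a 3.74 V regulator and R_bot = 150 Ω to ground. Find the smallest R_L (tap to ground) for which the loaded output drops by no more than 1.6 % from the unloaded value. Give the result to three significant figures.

R_L(min) ≈ 9.21 kΩ

Output resistance R_th = R_top‖R_bot = (120000 × 150)/120200 = 149.8 Ω.
The fractional drop is R_th/(R_th + R_L); requiring this ≤ 0.0160 gives R_L ≥ R_th(1/0.0160 − 1) = 149.8 × 61.50 = 9.21 kΩ.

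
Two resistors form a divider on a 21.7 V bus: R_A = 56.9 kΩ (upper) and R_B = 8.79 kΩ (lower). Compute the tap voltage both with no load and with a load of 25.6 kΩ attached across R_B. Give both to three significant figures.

Unloaded: 2.90 V; loaded: 2.24 V

Open-circuit: V = 21.7 × 8.79/(56.9 + 8.79) = 2.90 V.
With the load, R_B becomes R_B‖R_L = 6.543 kΩ, so V = 21.7 × 6.543/63.44 = 2.24 V.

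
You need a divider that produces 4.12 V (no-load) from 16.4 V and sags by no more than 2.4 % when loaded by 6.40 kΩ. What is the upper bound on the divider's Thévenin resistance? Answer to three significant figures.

Loading drop = R_th/(R_th + R_L) ≤ 0.0240, so R_th ≤ R_L · ε/(1−ε) = 6.40 kΩ × 0.0240/0.9760 = 157 Ω.

R_th ≤ 157 Ω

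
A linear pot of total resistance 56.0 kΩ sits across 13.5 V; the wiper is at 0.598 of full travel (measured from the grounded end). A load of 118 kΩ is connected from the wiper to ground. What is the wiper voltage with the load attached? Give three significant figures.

The wiper splits the pot into (1−α)R = 22.51 kΩ above and αR = 33.49 kΩ below.
Lower section ‖ load = 26.09 kΩ.
V_wiper = 13.5 × 26.09/(22.51 + 26.09) = 7.25 V.

V ≈ 7.25 V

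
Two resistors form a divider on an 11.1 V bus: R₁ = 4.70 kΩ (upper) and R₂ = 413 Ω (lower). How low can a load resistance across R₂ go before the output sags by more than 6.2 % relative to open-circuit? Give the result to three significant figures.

Output resistance R_th = R₁‖R₂ = (4700 × 413)/5113 = 379.6 Ω.
The fractional drop is R_th/(R_th + R_L); requiring this ≤ 0.0620 gives R_L ≥ R_th(1/0.0620 − 1) = 379.6 × 15.13 = 5.74 kΩ.

R_L(min) ≈ 5.74 kΩ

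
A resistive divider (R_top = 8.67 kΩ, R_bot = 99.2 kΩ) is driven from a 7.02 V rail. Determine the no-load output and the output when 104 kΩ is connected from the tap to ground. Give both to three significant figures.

Open-circuit: V = 7.02 × 99.2/(8.67 + 99.2) = 6.46 V.
With the load, R_bot becomes R_bot‖R_L = 50.77 kΩ, so V = 7.02 × 50.77/59.44 = 6.00 V.

Unloaded: 6.46 V; loaded: 6.00 V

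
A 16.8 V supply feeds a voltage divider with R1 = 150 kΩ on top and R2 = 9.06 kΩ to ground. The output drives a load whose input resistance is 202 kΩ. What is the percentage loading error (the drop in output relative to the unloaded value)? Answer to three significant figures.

4.06 %

The divider's output (Thévenin) resistance is R1‖R2 = 8.544 kΩ.
Fractional drop under load = R_th/(R_th + R_L) = 8.544 / (8.544 + 202) = 0.04058.
So the output falls by 4.06 %.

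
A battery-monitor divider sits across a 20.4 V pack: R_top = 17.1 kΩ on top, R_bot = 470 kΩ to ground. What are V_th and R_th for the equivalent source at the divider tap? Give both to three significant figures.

V_th is the open-circuit tap voltage: 20.4 × 470/(17.1 + 470) = 19.7 V.
With the supply zeroed, R_top and R_bot appear in parallel from the tap: R_th = R_top‖R_bot = (17.1 × 470)/487.1 = 16.5 kΩ.

V_th = 19.7 V, R_th = 16.5 kΩ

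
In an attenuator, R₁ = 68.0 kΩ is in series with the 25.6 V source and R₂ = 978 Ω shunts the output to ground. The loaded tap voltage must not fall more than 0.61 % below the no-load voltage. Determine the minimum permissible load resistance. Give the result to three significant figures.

R_L(min) ≈ 157 kΩ

Output resistance R_th = R₁‖R₂ = (68000 × 978)/68980 = 964.1 Ω.
The fractional drop is R_th/(R_th + R_L); requiring this ≤ 0.00610 gives R_L ≥ R_th(1/0.00610 − 1) = 964.1 × 162.9 = 157 kΩ.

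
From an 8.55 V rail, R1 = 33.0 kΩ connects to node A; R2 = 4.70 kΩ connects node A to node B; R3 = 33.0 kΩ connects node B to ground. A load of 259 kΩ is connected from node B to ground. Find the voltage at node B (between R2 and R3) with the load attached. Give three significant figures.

At node B, R3 is in parallel with the load: R3‖R_L = 29.27 kΩ.
Below node A the resistance is R2 + (R3‖R_L) = 33.97 kΩ, so V_A = 8.55 × 33.97/66.97 = 4.337 V.
Then V_B = V_A × (R3‖R_L)/(R2 + R3‖R_L) = 4.337 × 29.27/33.97 = 3.74 V.

V ≈ 3.74 V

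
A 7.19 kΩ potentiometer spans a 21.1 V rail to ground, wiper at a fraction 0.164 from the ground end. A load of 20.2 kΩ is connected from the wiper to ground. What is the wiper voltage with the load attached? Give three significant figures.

V ≈ 3.30 V

The wiper splits the pot into (1−α)R = 6.011 kΩ above and αR = 1.179 kΩ below.
Lower section ‖ load = 1.114 kΩ.
V_wiper = 21.1 × 1.114/(6.011 + 1.114) = 3.30 V.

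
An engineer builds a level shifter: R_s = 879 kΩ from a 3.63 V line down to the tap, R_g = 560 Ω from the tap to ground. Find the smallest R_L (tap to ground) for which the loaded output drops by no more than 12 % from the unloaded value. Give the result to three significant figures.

Output resistance R_th = R_s‖R_g = (879000 × 560)/879600 = 559.6 Ω.
The fractional drop is R_th/(R_th + R_L); requiring this ≤ 0.120 gives R_L ≥ R_th(1/0.120 − 1) = 559.6 × 7.333 = 4.10 kΩ.

R_L(min) ≈ 4.10 kΩ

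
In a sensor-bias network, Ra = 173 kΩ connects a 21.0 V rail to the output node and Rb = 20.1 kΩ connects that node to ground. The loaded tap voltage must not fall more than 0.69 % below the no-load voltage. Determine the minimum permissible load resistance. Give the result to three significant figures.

Output resistance R_th = Ra‖Rb = (173 × 20.1)/193.1 = 18.01 kΩ.
The fractional drop is R_th/(R_th + R_L); requiring this ≤ 0.00690 gives R_L ≥ R_th(1/0.00690 − 1) = 18.01 × 143.9 = 2.59 MΩ.

R_L(min) ≈ 2.59 MΩ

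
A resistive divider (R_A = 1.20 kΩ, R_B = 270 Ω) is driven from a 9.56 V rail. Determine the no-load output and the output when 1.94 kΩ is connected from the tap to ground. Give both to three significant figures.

Open-circuit: V = 9.56 × 270/(1200 + 270) = 1.76 V.
With the load, R_B becomes R_B‖R_L = 237.0 Ω, so V = 9.56 × 237.0/1437 = 1.58 V.

Unloaded: 1.76 V; loaded: 1.58 V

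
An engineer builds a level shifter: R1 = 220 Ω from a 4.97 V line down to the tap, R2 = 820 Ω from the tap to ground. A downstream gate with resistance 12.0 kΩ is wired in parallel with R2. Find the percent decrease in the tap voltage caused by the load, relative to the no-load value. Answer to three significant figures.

The divider's output (Thévenin) resistance is R1‖R2 = 173.5 Ω.
Fractional drop under load = R_th/(R_th + R_L) = 173.5 / (173.5 + 12000) = 0.01425.
So the output falls by 1.42 %.

1.42 %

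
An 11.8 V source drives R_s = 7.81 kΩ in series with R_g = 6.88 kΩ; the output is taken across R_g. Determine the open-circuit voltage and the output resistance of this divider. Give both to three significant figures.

V_th is the open-circuit tap voltage: 11.8 × 6.88/(7.81 + 6.88) = 5.53 V.
With the supply zeroed, R_s and R_g appear in parallel from the tap: R_th = R_s‖R_g = (7.81 × 6.88)/14.69 = 3.66 kΩ.

V_th = 5.53 V, R_th = 3.66 kΩ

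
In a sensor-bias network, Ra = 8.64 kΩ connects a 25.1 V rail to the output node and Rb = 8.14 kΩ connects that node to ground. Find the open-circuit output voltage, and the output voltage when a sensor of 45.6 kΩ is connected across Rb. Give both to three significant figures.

Unloaded: 12.2 V; loaded: 11.2 V

Open-circuit: V = 25.1 × 8.14/(8.64 + 8.14) = 12.2 V.
With the load, Rb becomes Rb‖R_L = 6.907 kΩ, so V = 25.1 × 6.907/15.55 = 11.2 V.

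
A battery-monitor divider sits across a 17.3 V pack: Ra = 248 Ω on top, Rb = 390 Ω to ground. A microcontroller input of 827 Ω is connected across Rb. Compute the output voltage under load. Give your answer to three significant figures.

V_out ≈ 8.94 V

The load sits in parallel with Rb: Rb‖R_L = (390 × 827) / (390 + 827) = 265.0 Ω.
V_out = 17.3 × 265.0 / (248 + 265.0) = 17.3 × 265.0/513.0 = 8.94 V.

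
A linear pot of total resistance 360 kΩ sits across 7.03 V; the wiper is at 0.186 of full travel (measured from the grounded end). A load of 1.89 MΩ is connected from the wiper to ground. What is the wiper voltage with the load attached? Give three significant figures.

The wiper splits the pot into (1−α)R = 293.0 kΩ above and αR = 66.96 kΩ below.
Lower section ‖ load = 64.67 kΩ.
V_wiper = 7.03 × 64.67/(293.0 + 64.67) = 1.27 V.

V ≈ 1.27 V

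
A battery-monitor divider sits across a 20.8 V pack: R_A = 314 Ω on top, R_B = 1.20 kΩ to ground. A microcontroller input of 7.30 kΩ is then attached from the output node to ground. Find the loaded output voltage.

The load sits in parallel with R_B: R_B‖R_L = (1200 × 7300) / (1200 + 7300) = 1031 Ω.
V_out = 20.8 × 1031 / (314 + 1031) = 20.8 × 1031/1345 = 15.9 V.
(Unloaded it would have been 16.5 V.)

V_out ≈ 15.9 V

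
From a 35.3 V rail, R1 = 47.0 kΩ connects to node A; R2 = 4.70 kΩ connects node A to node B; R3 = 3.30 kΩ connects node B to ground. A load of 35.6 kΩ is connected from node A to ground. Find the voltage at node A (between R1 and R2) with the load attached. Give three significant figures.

Below node A the series string R2+R3 = 8.000 kΩ sits in parallel with the 35.6 kΩ load: 6.532 kΩ.
V_A = 35.3 × 6.532/(47.0 + 6.532) = 4.31 V.

V ≈ 4.31 V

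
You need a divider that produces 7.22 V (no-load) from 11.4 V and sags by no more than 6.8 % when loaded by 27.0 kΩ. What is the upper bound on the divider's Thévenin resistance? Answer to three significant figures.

Loading drop = R_th/(R_th + R_L) ≤ 0.0680, so R_th ≤ R_L · ε/(1−ε) = 27.0 kΩ × 0.0680/0.9320 = 1.97 kΩ.
(Any R1, R2 with R2/(R1+R2) = 0.633 and R1‖R2 ≤ 1.97 kΩ will meet the spec.)

R_th ≤ 1.97 kΩ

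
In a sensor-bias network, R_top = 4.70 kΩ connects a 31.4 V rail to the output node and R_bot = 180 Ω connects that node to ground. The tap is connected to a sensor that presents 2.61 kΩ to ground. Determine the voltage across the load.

The load sits in parallel with R_bot: R_bot‖R_L = (180 × 2610) / (180 + 2610) = 168.4 Ω.
V_out = 31.4 × 168.4 / (4700 + 168.4) = 31.4 × 168.4/4868 = 1.09 V.
(Unloaded it would have been 1.16 V.)

V_out ≈ 1.09 V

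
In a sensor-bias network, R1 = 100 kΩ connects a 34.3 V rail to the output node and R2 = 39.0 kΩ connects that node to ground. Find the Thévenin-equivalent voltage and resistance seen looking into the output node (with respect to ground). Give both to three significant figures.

V_th = 9.62 V, R_th = 28.1 kΩ

V_th is the open-circuit tap voltage: 34.3 × 39.0/(100 + 39.0) = 9.62 V.
With the supply zeroed, R1 and R2 appear in parallel from the tap: R_th = R1‖R2 = (100 × 39.0)/139.0 = 28.1 kΩ.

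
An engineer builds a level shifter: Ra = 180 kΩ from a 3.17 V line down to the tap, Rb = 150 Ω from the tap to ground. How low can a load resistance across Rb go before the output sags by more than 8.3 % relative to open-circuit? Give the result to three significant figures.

R_L(min) ≈ 1.66 kΩ

Output resistance R_th = Ra‖Rb = (180000 × 150)/180200 = 149.9 Ω.
The fractional drop is R_th/(R_th + R_L); requiring this ≤ 0.0830 gives R_L ≥ R_th(1/0.0830 − 1) = 149.9 × 11.05 = 1.66 kΩ.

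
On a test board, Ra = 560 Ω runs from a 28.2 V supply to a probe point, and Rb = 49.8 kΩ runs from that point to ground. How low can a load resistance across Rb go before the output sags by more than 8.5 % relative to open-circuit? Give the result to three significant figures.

Output resistance R_th = Ra‖Rb = (560 × 49800)/50360 = 553.8 Ω.
The fractional drop is R_th/(R_th + R_L); requiring this ≤ 0.0850 gives R_L ≥ R_th(1/0.0850 − 1) = 553.8 × 10.76 = 5.96 kΩ.

R_L(min) ≈ 5.96 kΩ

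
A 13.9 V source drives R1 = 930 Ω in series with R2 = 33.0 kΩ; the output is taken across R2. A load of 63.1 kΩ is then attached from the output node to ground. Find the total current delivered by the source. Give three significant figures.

R2‖R_L = 21670 Ω, so the source sees R1 + R2‖R_L = 22600 Ω.
I = 13.9 V / 22600 Ω = 0.615 mA.

I ≈ 0.615 mA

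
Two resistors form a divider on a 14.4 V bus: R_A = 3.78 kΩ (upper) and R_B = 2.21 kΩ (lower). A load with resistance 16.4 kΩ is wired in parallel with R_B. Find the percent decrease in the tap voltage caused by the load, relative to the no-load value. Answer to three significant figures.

7.84 %

The divider's output (Thévenin) resistance is R_A‖R_B = 1.395 kΩ.
Fractional drop under load = R_th/(R_th + R_L) = 1.395 / (1.395 + 16.4) = 0.07837.
So the output falls by 7.84 %.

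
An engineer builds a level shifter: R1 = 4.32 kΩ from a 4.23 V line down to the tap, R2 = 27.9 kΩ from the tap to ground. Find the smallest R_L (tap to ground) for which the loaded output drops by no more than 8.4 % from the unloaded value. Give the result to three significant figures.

R_L(min) ≈ 40.8 kΩ

Output resistance R_th = R1‖R2 = (4.32 × 27.9)/32.22 = 3.741 kΩ.
The fractional drop is R_th/(R_th + R_L); requiring this ≤ 0.0840 gives R_L ≥ R_th(1/0.0840 − 1) = 3.741 × 10.90 = 40.8 kΩ.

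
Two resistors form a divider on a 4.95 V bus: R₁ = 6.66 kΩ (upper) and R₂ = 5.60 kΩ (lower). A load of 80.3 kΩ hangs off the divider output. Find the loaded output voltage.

The load sits in parallel with R₂: R₂‖R_L = (5.60 × 80.3) / (5.60 + 80.3) = 5.235 kΩ.
V_out = 4.95 × 5.235 / (6.66 + 5.235) = 4.95 × 5.235/11.89 = 2.18 V.
(Unloaded it would have been 2.26 V.)

V_out ≈ 2.18 V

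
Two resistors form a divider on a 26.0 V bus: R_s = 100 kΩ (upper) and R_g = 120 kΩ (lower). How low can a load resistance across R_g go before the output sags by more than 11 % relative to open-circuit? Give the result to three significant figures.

R_L(min) ≈ 441 kΩ

Output resistance R_th = R_s‖R_g = (100 × 120)/220.0 = 54.55 kΩ.
The fractional drop is R_th/(R_th + R_L); requiring this ≤ 0.110 gives R_L ≥ R_th(1/0.110 − 1) = 54.55 × 8.091 = 441 kΩ.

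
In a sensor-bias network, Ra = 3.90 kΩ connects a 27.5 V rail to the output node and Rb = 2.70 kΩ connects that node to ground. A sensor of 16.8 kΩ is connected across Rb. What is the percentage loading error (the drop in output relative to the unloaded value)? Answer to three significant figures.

8.67 %

Unloaded V = 27.5 × 2.70/6.600 = 11.250 V.
Loaded: Rb‖R_L = 2.326 kΩ, giving V = 27.5 × 2.326/6.226 = 10.274 V.
Drop = (11.250 − 10.274) / 11.250 = 8.67 %.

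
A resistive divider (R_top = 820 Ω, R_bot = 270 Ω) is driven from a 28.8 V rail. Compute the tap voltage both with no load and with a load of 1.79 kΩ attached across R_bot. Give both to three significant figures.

Unloaded: 7.13 V; loaded: 6.41 V

Open-circuit: V = 28.8 × 270/(820 + 270) = 7.13 V.
With the load, R_bot becomes R_bot‖R_L = 234.6 Ω, so V = 28.8 × 234.6/1055 = 6.41 V.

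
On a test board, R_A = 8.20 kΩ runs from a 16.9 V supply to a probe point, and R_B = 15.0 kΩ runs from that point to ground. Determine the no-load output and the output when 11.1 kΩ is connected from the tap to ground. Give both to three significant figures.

Open-circuit: V = 16.9 × 15.0/(8.20 + 15.0) = 10.9 V.
With the load, R_B becomes R_B‖R_L = 6.379 kΩ, so V = 16.9 × 6.379/14.58 = 7.39 V.

Unloaded: 10.9 V; loaded: 7.39 V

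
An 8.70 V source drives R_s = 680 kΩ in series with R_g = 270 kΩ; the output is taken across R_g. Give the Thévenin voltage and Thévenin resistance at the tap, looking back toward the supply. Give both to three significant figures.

V_th = 2.47 V, R_th = 193 kΩ

V_th is the open-circuit tap voltage: 8.70 × 270/(680 + 270) = 2.47 V.
With the supply zeroed, R_s and R_g appear in parallel from the tap: R_th = R_s‖R_g = (680 × 270)/950.0 = 193 kΩ.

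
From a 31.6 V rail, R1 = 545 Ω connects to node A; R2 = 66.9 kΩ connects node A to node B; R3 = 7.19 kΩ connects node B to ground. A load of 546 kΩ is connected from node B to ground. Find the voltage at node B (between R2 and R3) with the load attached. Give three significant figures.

At node B, R3 is in parallel with the load: R3‖R_L = 7097 Ω.
Below node A the resistance is R2 + (R3‖R_L) = 74000 Ω, so V_A = 31.6 × 74000/74540 = 31.37 V.
Then V_B = V_A × (R3‖R_L)/(R2 + R3‖R_L) = 31.37 × 7097/74000 = 3.01 V.

V ≈ 3.01 V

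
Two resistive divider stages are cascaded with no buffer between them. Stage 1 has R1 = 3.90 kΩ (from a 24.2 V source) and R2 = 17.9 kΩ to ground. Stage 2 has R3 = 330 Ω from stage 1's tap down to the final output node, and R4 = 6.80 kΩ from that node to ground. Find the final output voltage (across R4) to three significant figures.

V_out ≈ 13.1 V

Stage 2 presents R3+R4 = 7130 Ω as a load on stage 1's tap.
Stage 1's lower leg becomes R2‖(R3+R4) = 5099 Ω, so V_mid = 24.2 × 5099/8999 = 13.71 V.
Stage 2 is itself unloaded: V_out = V_mid × R4/(R3+R4) = 13.71 × 6800/7130 = 13.1 V.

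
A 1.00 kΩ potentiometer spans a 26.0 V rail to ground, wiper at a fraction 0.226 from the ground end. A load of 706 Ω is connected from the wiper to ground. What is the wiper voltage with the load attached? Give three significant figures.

V ≈ 4.71 V

The wiper splits the pot into (1−α)R = 774.0 Ω above and αR = 226.0 Ω below.
Lower section ‖ load = 171.2 Ω.
V_wiper = 26.0 × 171.2/(774.0 + 171.2) = 4.71 V.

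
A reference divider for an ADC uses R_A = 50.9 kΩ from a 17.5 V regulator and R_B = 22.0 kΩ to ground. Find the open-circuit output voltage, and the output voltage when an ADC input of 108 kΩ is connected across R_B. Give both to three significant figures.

Unloaded: 5.28 V; loaded: 4.62 V

Open-circuit: V = 17.5 × 22.0/(50.9 + 22.0) = 5.28 V.
With the load, R_B becomes R_B‖R_L = 18.28 kΩ, so V = 17.5 × 18.28/69.18 = 4.62 V.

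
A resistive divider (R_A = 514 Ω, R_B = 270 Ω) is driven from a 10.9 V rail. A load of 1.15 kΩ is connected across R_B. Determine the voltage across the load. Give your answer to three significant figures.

The load sits in parallel with R_B: R_B‖R_L = (270 × 1150) / (270 + 1150) = 218.7 Ω.
V_out = 10.9 × 218.7 / (514 + 218.7) = 10.9 × 218.7/732.7 = 3.25 V.

V_out ≈ 3.25 V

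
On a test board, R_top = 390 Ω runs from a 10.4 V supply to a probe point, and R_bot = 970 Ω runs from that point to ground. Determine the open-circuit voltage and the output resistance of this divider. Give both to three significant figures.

V_th is the open-circuit tap voltage: 10.4 × 970/(390 + 970) = 7.42 V.
With the supply zeroed, R_top and R_bot appear in parallel from the tap: R_th = R_top‖R_bot = (390 × 970)/1360 = 278 Ω.

V_th = 7.42 V, R_th = 278 Ω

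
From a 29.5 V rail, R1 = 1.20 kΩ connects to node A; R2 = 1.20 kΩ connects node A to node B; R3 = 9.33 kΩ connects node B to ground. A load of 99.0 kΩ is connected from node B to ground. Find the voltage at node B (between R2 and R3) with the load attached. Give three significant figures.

At node B, R3 is in parallel with the load: R3‖R_L = 8.526 kΩ.
Below node A the resistance is R2 + (R3‖R_L) = 9.726 kΩ, so V_A = 29.5 × 9.726/10.93 = 26.26 V.
Then V_B = V_A × (R3‖R_L)/(R2 + R3‖R_L) = 26.26 × 8.526/9.726 = 23.0 V.

V ≈ 23.0 V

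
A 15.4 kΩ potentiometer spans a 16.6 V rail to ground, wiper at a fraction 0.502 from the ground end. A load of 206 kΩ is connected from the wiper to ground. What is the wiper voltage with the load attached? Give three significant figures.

The wiper splits the pot into (1−α)R = 7.669 kΩ above and αR = 7.731 kΩ below.
Lower section ‖ load = 7.451 kΩ.
V_wiper = 16.6 × 7.451/(7.669 + 7.451) = 8.18 V.

V ≈ 8.18 V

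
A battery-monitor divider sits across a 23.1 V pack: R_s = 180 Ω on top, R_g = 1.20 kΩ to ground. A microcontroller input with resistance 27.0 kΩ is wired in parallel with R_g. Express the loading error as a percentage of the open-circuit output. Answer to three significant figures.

The divider's output (Thévenin) resistance is R_s‖R_g = 156.5 Ω.
Fractional drop under load = R_th/(R_th + R_L) = 156.5 / (156.5 + 27000) = 0.005764.
So the output falls by 0.576 %.

0.576 %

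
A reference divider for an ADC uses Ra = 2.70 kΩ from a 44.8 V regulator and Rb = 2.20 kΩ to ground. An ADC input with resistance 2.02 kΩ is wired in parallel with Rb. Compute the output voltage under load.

The load sits in parallel with Rb: Rb‖R_L = (2.20 × 2.02) / (2.20 + 2.02) = 1.053 kΩ.
V_out = 44.8 × 1.053 / (2.70 + 1.053) = 44.8 × 1.053/3.753 = 12.6 V.
(Unloaded it would have been 20.1 V.)

V_out ≈ 12.6 V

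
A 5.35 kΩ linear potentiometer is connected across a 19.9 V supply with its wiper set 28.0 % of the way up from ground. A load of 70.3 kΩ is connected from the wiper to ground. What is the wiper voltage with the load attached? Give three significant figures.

V ≈ 5.49 V

The wiper splits the pot into (1−α)R = 3.852 kΩ above and αR = 1.498 kΩ below.
Lower section ‖ load = 1.467 kΩ.
V_wiper = 19.9 × 1.467/(3.852 + 1.467) = 5.49 V.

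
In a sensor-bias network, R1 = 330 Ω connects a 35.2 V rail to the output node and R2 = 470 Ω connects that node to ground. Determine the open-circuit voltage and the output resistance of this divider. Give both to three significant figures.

V_th is the open-circuit tap voltage: 35.2 × 470/(330 + 470) = 20.7 V.
With the supply zeroed, R1 and R2 appear in parallel from the tap: R_th = R1‖R2 = (330 × 470)/800.0 = 194 Ω.

V_th = 20.7 V, R_th = 194 Ω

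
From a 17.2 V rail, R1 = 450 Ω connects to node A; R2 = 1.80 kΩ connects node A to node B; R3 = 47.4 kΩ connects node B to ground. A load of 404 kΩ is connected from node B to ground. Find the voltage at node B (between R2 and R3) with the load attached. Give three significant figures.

At node B, R3 is in parallel with the load: R3‖R_L = 42420 Ω.
Below node A the resistance is R2 + (R3‖R_L) = 44220 Ω, so V_A = 17.2 × 44220/44670 = 17.03 V.
Then V_B = V_A × (R3‖R_L)/(R2 + R3‖R_L) = 17.03 × 42420/44220 = 16.3 V.

V ≈ 16.3 V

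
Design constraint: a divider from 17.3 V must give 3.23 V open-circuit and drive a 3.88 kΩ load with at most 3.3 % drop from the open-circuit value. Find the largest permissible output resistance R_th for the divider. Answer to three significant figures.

R_th ≤ 132 Ω

Loading drop = R_th/(R_th + R_L) ≤ 0.0330, so R_th ≤ R_L · ε/(1−ε) = 3.88 kΩ × 0.0330/0.9670 = 132 Ω.
(Any R1, R2 with R2/(R1+R2) = 0.187 and R1‖R2 ≤ 132 Ω will meet the spec.)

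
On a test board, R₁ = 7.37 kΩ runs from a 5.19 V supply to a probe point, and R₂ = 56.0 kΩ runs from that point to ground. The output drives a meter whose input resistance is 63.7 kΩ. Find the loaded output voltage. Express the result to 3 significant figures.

V_out ≈ 4.16 V

The load sits in parallel with R₂: R₂‖R_L = (56.0 × 63.7) / (56.0 + 63.7) = 29.80 kΩ.
V_out = 5.19 × 29.80 / (7.37 + 29.80) = 5.19 × 29.80/37.17 = 4.16 V.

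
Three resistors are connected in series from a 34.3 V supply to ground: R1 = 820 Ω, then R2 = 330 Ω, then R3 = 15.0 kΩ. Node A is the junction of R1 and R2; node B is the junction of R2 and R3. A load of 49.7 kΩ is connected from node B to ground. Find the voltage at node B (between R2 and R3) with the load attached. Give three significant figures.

V ≈ 31.2 V

At node B, R3 is in parallel with the load: R3‖R_L = 11520 Ω.
Below node A the resistance is R2 + (R3‖R_L) = 11850 Ω, so V_A = 34.3 × 11850/12670 = 32.08 V.
Then V_B = V_A × (R3‖R_L)/(R2 + R3‖R_L) = 32.08 × 11520/11850 = 31.2 V.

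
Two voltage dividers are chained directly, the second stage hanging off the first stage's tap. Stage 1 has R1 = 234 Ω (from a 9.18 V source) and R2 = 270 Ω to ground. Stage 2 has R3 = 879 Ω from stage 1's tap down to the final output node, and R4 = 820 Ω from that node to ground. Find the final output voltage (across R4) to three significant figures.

Stage 2 presents R3+R4 = 1699 Ω as a load on stage 1's tap.
Stage 1's lower leg becomes R2‖(R3+R4) = 233.0 Ω, so V_mid = 9.18 × 233.0/467.0 = 4.580 V.
Stage 2 is itself unloaded: V_out = V_mid × R4/(R3+R4) = 4.580 × 820/1699 = 2.21 V.

V_out ≈ 2.21 V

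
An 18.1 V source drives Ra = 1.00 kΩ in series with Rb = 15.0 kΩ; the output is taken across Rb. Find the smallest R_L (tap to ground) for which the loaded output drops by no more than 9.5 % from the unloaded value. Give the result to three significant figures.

R_L(min) ≈ 8.93 kΩ

Output resistance R_th = Ra‖Rb = (1000 × 15000)/16000 = 937.5 Ω.
The fractional drop is R_th/(R_th + R_L); requiring this ≤ 0.0950 gives R_L ≥ R_th(1/0.0950 − 1) = 937.5 × 9.526 = 8.93 kΩ.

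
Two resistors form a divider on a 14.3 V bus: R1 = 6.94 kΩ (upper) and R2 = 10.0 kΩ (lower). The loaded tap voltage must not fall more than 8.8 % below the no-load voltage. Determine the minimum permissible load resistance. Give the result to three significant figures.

R_L(min) ≈ 42.5 kΩ

Output resistance R_th = R1‖R2 = (6.94 × 10.0)/16.94 = 4.097 kΩ.
The fractional drop is R_th/(R_th + R_L); requiring this ≤ 0.0880 gives R_L ≥ R_th(1/0.0880 − 1) = 4.097 × 10.36 = 42.5 kΩ.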